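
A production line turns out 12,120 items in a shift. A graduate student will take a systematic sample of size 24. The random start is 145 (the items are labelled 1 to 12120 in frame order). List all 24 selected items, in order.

145, 650, 1155, 1660, 2165, 2670, 3175, 3680, 4185, 4690, 5195, 5700, 6205, 6710, 7215, 7720, 8225, 8730, 9235, 9740, 10245, 10750, 11255, 11760

k = N/n = 12120/24 = 505
item 1: 145
item 2: 145 + 505 = 650
item 3: 650 + 505 = 1155
item 4: 1155 + 505 = 1660
item 5: 1660 + 505 = 2165
item 6: 2165 + 505 = 2670
item 7: 2670 + 505 = 3175
item 8: 3175 + 505 = 3680
item 9: 3680 + 505 = 4185
item 10: 4185 + 505 = 4690
item 11: 4690 + 505 = 5195
item 12: 5195 + 505 = 5700
item 13: 5700 + 505 = 6205
item 14: 6205 + 505 = 6710
item 15: 6710 + 505 = 7215
item 16: 7215 + 505 = 7720
item 17: 7720 + 505 = 8225
item 18: 8225 + 505 = 8730
item 19: 8730 + 505 = 9235
item 20: 9235 + 505 = 9740
item 21: 9740 + 505 = 10245
item 22: 10245 + 505 = 10750
item 23: 10750 + 505 = 11255
item 24: 11255 + 505 = 11760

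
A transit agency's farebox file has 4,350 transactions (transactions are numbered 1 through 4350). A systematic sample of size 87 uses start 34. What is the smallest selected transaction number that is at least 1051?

1084

k = 4350/87 = 50
Steps past start: ⌈(1051 − 34)/50⌉ = ⌈1017/50⌉ = 21
Selected transaction: 34 + 21×50 = 1084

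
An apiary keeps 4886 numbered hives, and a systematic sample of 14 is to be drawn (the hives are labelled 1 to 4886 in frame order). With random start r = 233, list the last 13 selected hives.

k = N/n = 4886/14 = 349
2nd selection = 233 + 1×349 = 582
3rd: 582 + 349 = 931
4th: 931 + 349 = 1280
5th: 1280 + 349 = 1629
6th: 1629 + 349 = 1978
7th: 1978 + 349 = 2327
8th: 2327 + 349 = 2676
9th: 2676 + 349 = 3025
10th: 3025 + 349 = 3374
11th: 3374 + 349 = 3723
12th: 3723 + 349 = 4072
13th: 4072 + 349 = 4421
14th: 4421 + 349 = 4770

582, 931, 1280, 1629, 1978, 2327, 2676, 3025, 3374, 3723, 4072, 4421, 4770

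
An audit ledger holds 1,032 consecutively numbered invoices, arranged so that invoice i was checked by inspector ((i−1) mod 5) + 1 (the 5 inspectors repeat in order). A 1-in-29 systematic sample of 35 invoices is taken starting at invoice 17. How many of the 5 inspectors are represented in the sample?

5

Consecutive selections differ by k = 29, so their inspector numbers differ by 29 mod 5 = 4.
gcd(29, 5) = 1, so the sample visits 5/1 = 5 distinct residues mod 5.
Start 17 is inspector 2; the inspectors hit are 1, 2, 3, 4, 5.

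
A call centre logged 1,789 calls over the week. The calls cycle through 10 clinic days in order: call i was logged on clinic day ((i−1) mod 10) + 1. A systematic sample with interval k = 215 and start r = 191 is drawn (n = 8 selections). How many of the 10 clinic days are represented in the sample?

2

Consecutive selections differ by k = 215, so their clinic day numbers differ by 215 mod 10 = 5.
gcd(215, 10) = 5, so the sample visits 10/5 = 2 distinct residues mod 10.
Start 191 is clinic day 1; the clinic days hit are 1, 6.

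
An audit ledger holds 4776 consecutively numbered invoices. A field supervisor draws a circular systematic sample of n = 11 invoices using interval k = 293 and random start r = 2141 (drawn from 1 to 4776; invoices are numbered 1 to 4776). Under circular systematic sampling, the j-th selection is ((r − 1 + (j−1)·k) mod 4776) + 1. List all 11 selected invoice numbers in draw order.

2141, 2434, 2727, 3020, 3313, 3606, 3899, 4192, 4485, 2, 295

Selection 1: 2141
Selection 2: 2141 + 293 = 2434
Selection 3: 2434 + 293 = 2727
Selection 4: 2727 + 293 = 3020
Selection 5: 3020 + 293 = 3313
Selection 6: 3313 + 293 = 3606
Selection 7: 3606 + 293 = 3899
Selection 8: 3899 + 293 = 4192
Selection 9: 4192 + 293 = 4485
Selection 10: 4485 + 293 = 4778 → 4778 − 4776 = 2
Selection 11: 2 + 293 = 295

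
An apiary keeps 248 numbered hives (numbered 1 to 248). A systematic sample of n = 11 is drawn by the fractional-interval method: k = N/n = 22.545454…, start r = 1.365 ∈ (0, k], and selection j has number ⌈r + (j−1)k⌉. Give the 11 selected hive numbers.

2, 24, 47, 70, 92, 115, 137, 160, 182, 205, 227

j=1: r + 0k = 1.365 → ⌈·⌉ = 2
j=2: r + 1k = 23.910454… → ⌈·⌉ = 24
j=3: r + 2k = 46.455909… → ⌈·⌉ = 47
j=4: r + 3k = 69.001363… → ⌈·⌉ = 70
j=5: r + 4k = 91.546818… → ⌈·⌉ = 92
j=6: r + 5k = 114.092272… → ⌈·⌉ = 115
j=7: r + 6k = 136.637727… → ⌈·⌉ = 137
j=8: r + 7k = 159.183181… → ⌈·⌉ = 160
j=9: r + 8k = 181.728636… → ⌈·⌉ = 182
j=10: r + 9k = 204.274090… → ⌈·⌉ = 205
j=11: r + 10k = 226.819545… → ⌈·⌉ = 227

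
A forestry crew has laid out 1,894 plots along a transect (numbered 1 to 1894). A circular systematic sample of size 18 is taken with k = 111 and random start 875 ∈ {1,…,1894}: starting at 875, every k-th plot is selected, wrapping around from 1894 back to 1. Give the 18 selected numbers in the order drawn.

875, 986, 1097, 1208, 1319, 1430, 1541, 1652, 1763, 1874, 91, 202, 313, 424, 535, 646, 757, 868

Selection 1: 875
Selection 2: 875 + 111 = 986
Selection 3: 986 + 111 = 1097
Selection 4: 1097 + 111 = 1208
Selection 5: 1208 + 111 = 1319
Selection 6: 1319 + 111 = 1430
Selection 7: 1430 + 111 = 1541
Selection 8: 1541 + 111 = 1652
Selection 9: 1652 + 111 = 1763
Selection 10: 1763 + 111 = 1874
Selection 11: 1874 + 111 = 1985 → 1985 − 1894 = 91
Selection 12: 91 + 111 = 202
Selection 13: 202 + 111 = 313
Selection 14: 313 + 111 = 424
Selection 15: 424 + 111 = 535
Selection 16: 535 + 111 = 646
Selection 17: 646 + 111 = 757
Selection 18: 757 + 111 = 868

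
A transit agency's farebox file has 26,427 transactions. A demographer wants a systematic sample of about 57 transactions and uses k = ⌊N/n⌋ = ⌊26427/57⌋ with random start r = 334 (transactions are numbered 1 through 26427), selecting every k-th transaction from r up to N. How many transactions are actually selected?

k = ⌊26427/57⌋ = 463
Achieved size = ⌊(26427 − 334)/463⌋ + 1 = ⌊26093/463⌋ + 1 = 56 + 1 = 57
(last selection: 334 + 56×463 = 26262 ≤ 26427; next would be 26725 > 26427)

57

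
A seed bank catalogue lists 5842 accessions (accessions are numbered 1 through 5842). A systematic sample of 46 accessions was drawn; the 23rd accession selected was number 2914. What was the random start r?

120

k = 5842/46 = 127
r = 2914 − (23−1)×127 = 2914 − 2794 = 120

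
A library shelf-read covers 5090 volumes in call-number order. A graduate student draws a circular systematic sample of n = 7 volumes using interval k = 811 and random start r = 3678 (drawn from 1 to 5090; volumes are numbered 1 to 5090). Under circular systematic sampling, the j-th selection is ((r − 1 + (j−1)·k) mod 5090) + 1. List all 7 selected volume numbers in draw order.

Selection 1: 3678
Selection 2: 3678 + 811 = 4489
Selection 3: 4489 + 811 = 5300 → 5300 − 5090 = 210
Selection 4: 210 + 811 = 1021
Selection 5: 1021 + 811 = 1832
Selection 6: 1832 + 811 = 2643
Selection 7: 2643 + 811 = 3454

3678, 4489, 210, 1021, 1832, 2643, 3454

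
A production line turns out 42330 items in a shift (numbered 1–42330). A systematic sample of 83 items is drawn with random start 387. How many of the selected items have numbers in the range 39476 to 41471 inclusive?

k = 42330/83 = 510
First selection ≥ 39476: 387 + ⌈(39476−387)/510⌉·510 = 387 + 77×510 = 39657
Last selection ≤ 41471: 387 + ⌊(41471−387)/510⌋·510 = 387 + 80×510 = 41187
Count = 80 − 77 + 1 = 4

4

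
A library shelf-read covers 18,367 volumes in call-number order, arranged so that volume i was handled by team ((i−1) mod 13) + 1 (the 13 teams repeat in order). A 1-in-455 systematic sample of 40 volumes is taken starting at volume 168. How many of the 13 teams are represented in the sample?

Consecutive selections differ by k = 455, so their team numbers differ by 455 mod 13 = 0.
gcd(455, 13) = 13, so the sample visits 13/13 = 1 distinct residues mod 13.
Start 168 is team 12; the teams hit are 12.

1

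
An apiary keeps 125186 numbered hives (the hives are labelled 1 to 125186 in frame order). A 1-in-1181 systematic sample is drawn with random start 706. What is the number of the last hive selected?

124711

k = 1181
106th selection = r + (106−1)·k = 706 + 105×1181 = 706 + 124005 = 124711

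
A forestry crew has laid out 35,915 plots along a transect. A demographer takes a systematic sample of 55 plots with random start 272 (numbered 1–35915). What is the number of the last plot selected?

35534

k = 35915/55 = 653
55th selection = r + (55−1)·k = 272 + 54×653 = 272 + 35262 = 35534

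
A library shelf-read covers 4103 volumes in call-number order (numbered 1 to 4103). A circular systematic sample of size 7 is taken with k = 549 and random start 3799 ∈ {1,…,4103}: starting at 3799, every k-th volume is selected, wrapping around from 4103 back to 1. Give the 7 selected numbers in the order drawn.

Selection 1: 3799
Selection 2: 3799 + 549 = 4348 → 4348 − 4103 = 245
Selection 3: 245 + 549 = 794
Selection 4: 794 + 549 = 1343
Selection 5: 1343 + 549 = 1892
Selection 6: 1892 + 549 = 2441
Selection 7: 2441 + 549 = 2990

3799, 245, 794, 1343, 1892, 2441, 2990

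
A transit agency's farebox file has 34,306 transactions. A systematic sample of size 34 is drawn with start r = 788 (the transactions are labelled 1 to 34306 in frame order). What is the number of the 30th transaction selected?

30049

k = 34306/34 = 1009
30th selection = r + (30−1)·k = 788 + 29×1009 = 788 + 29261 = 30049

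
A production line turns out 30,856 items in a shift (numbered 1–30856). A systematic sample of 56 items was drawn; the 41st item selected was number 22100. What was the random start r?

k = 30856/56 = 551
r = 22100 − (41−1)×551 = 22100 − 22040 = 60

60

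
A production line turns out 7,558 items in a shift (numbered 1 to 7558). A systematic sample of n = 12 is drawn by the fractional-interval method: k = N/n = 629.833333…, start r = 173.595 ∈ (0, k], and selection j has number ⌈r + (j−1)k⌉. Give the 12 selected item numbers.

174, 804, 1434, 2064, 2693, 3323, 3953, 4583, 5213, 5843, 6472, 7102

j=1: r + 0k = 173.595 → ⌈·⌉ = 174
j=2: r + 1k = 803.428333… → ⌈·⌉ = 804
j=3: r + 2k = 1433.261666… → ⌈·⌉ = 1434
j=4: r + 3k = 2063.095 → ⌈·⌉ = 2064
j=5: r + 4k = 2692.928333… → ⌈·⌉ = 2693
j=6: r + 5k = 3322.761666… → ⌈·⌉ = 3323
j=7: r + 6k = 3952.595 → ⌈·⌉ = 3953
j=8: r + 7k = 4582.428333… → ⌈·⌉ = 4583
j=9: r + 8k = 5212.261666… → ⌈·⌉ = 5213
j=10: r + 9k = 5842.095 → ⌈·⌉ = 5843
j=11: r + 10k = 6471.928333… → ⌈·⌉ = 6472
j=12: r + 11k = 7101.761666… → ⌈·⌉ = 7102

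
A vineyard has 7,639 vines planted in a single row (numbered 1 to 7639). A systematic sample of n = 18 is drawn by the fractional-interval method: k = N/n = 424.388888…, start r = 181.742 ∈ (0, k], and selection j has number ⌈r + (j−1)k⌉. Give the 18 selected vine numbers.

182, 607, 1031, 1455, 1880, 2304, 2729, 3153, 3577, 4002, 4426, 4851, 5275, 5699, 6124, 6548, 6972, 7397

j=1: r + 0k = 181.742 → ⌈·⌉ = 182
j=2: r + 1k = 606.130888… → ⌈·⌉ = 607
j=3: r + 2k = 1030.519777… → ⌈·⌉ = 1031
j=4: r + 3k = 1454.908666… → ⌈·⌉ = 1455
j=5: r + 4k = 1879.297555… → ⌈·⌉ = 1880
j=6: r + 5k = 2303.686444… → ⌈·⌉ = 2304
j=7: r + 6k = 2728.075333… → ⌈·⌉ = 2729
j=8: r + 7k = 3152.464222… → ⌈·⌉ = 3153
j=9: r + 8k = 3576.853111… → ⌈·⌉ = 3577
j=10: r + 9k = 4001.242 → ⌈·⌉ = 4002
j=11: r + 10k = 4425.630888… → ⌈·⌉ = 4426
j=12: r + 11k = 4850.019777… → ⌈·⌉ = 4851
j=13: r + 12k = 5274.408666… → ⌈·⌉ = 5275
j=14: r + 13k = 5698.797555… → ⌈·⌉ = 5699
j=15: r + 14k = 6123.186444… → ⌈·⌉ = 6124
j=16: r + 15k = 6547.575333… → ⌈·⌉ = 6548
j=17: r + 16k = 6971.964222… → ⌈·⌉ = 6972
j=18: r + 17k = 7396.353111… → ⌈·⌉ = 7397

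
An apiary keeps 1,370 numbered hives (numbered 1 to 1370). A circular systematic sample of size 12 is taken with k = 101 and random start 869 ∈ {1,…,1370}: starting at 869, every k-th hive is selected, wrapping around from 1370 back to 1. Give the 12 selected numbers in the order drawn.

869, 970, 1071, 1172, 1273, 4, 105, 206, 307, 408, 509, 610

Selection 1: 869
Selection 2: 869 + 101 = 970
Selection 3: 970 + 101 = 1071
Selection 4: 1071 + 101 = 1172
Selection 5: 1172 + 101 = 1273
Selection 6: 1273 + 101 = 1374 → 1374 − 1370 = 4
Selection 7: 4 + 101 = 105
Selection 8: 105 + 101 = 206
Selection 9: 206 + 101 = 307
Selection 10: 307 + 101 = 408
Selection 11: 408 + 101 = 509
Selection 12: 509 + 101 = 610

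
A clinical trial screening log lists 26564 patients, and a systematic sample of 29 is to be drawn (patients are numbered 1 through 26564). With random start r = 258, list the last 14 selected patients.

13998, 14914, 15830, 16746, 17662, 18578, 19494, 20410, 21326, 22242, 23158, 24074, 24990, 25906

k = N/n = 26564/29 = 916
16th selection = 258 + 15×916 = 13998
17th: 13998 + 916 = 14914
18th: 14914 + 916 = 15830
19th: 15830 + 916 = 16746
20th: 16746 + 916 = 17662
21st: 17662 + 916 = 18578
22nd: 18578 + 916 = 19494
23rd: 19494 + 916 = 20410
24th: 20410 + 916 = 21326
25th: 21326 + 916 = 22242
26th: 22242 + 916 = 23158
27th: 23158 + 916 = 24074
28th: 24074 + 916 = 24990
29th: 24990 + 916 = 25906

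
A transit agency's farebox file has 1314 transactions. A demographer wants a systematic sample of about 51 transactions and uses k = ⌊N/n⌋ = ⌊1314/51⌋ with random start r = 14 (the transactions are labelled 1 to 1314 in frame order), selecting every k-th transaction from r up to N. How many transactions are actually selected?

k = ⌊1314/51⌋ = 25
Achieved size = ⌊(1314 − 14)/25⌋ + 1 = ⌊1300/25⌋ + 1 = 52 + 1 = 53
(last selection: 14 + 52×25 = 1314 ≤ 1314; next would be 1339 > 1314)

53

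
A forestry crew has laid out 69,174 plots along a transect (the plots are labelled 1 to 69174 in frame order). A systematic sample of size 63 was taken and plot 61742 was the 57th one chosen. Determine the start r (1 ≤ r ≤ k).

k = 69174/63 = 1098
r = 61742 − (57−1)×1098 = 61742 − 61488 = 254

254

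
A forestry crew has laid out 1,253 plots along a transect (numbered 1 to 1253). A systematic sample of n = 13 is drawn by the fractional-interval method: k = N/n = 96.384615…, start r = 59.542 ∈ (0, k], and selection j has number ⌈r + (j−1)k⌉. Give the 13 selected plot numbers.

60, 156, 253, 349, 446, 542, 638, 735, 831, 928, 1024, 1120, 1217

j=1: r + 0k = 59.542 → ⌈·⌉ = 60
j=2: r + 1k = 155.926615… → ⌈·⌉ = 156
j=3: r + 2k = 252.311230… → ⌈·⌉ = 253
j=4: r + 3k = 348.695846… → ⌈·⌉ = 349
j=5: r + 4k = 445.080461… → ⌈·⌉ = 446
j=6: r + 5k = 541.465076… → ⌈·⌉ = 542
j=7: r + 6k = 637.849692… → ⌈·⌉ = 638
j=8: r + 7k = 734.234307… → ⌈·⌉ = 735
j=9: r + 8k = 830.618923… → ⌈·⌉ = 831
j=10: r + 9k = 927.003538… → ⌈·⌉ = 928
j=11: r + 10k = 1023.388153… → ⌈·⌉ = 1024
j=12: r + 11k = 1119.772769… → ⌈·⌉ = 1120
j=13: r + 12k = 1216.157384… → ⌈·⌉ = 1217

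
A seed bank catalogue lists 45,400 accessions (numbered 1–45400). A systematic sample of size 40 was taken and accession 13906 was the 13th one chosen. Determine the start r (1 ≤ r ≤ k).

k = 45400/40 = 1135
r = 13906 − (13−1)×1135 = 13906 − 13620 = 286

286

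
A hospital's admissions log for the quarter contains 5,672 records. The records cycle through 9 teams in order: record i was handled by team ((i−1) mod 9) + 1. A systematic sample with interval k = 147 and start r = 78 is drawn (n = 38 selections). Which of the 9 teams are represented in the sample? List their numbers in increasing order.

3, 6, 9

Consecutive selections differ by k = 147, so their team numbers differ by 147 mod 9 = 3.
gcd(147, 9) = 3, so the sample visits 9/3 = 3 distinct residues mod 9.
Start 78 is team 6; the teams hit are 3, 6, 9.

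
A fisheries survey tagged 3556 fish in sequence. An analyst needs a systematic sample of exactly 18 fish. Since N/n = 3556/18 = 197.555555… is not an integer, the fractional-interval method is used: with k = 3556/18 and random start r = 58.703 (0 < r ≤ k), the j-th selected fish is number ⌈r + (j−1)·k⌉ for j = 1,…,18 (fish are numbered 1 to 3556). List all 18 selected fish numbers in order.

59, 257, 454, 652, 849, 1047, 1245, 1442, 1640, 1837, 2035, 2232, 2430, 2627, 2825, 3023, 3220, 3418

j=1: r + 0k = 58.703 → ⌈·⌉ = 59
j=2: r + 1k = 256.258555… → ⌈·⌉ = 257
j=3: r + 2k = 453.814111… → ⌈·⌉ = 454
j=4: r + 3k = 651.369666… → ⌈·⌉ = 652
j=5: r + 4k = 848.925222… → ⌈·⌉ = 849
j=6: r + 5k = 1046.480777… → ⌈·⌉ = 1047
j=7: r + 6k = 1244.036333… → ⌈·⌉ = 1245
j=8: r + 7k = 1441.591888… → ⌈·⌉ = 1442
j=9: r + 8k = 1639.147444… → ⌈·⌉ = 1640
j=10: r + 9k = 1836.703 → ⌈·⌉ = 1837
j=11: r + 10k = 2034.258555… → ⌈·⌉ = 2035
j=12: r + 11k = 2231.814111… → ⌈·⌉ = 2232
j=13: r + 12k = 2429.369666… → ⌈·⌉ = 2430
j=14: r + 13k = 2626.925222… → ⌈·⌉ = 2627
j=15: r + 14k = 2824.480777… → ⌈·⌉ = 2825
j=16: r + 15k = 3022.036333… → ⌈·⌉ = 3023
j=17: r + 16k = 3219.591888… → ⌈·⌉ = 3220
j=18: r + 17k = 3417.147444… → ⌈·⌉ = 3418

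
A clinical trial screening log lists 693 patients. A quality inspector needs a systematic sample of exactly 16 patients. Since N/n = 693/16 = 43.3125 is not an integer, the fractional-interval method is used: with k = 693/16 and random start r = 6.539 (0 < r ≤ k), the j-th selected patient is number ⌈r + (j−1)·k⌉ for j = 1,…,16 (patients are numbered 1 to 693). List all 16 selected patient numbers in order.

7, 50, 94, 137, 180, 224, 267, 310, 354, 397, 440, 483, 527, 570, 613, 657

j=1: r + 0k = 6.539 → ⌈·⌉ = 7
j=2: r + 1k = 49.8515 → ⌈·⌉ = 50
j=3: r + 2k = 93.164 → ⌈·⌉ = 94
j=4: r + 3k = 136.4765 → ⌈·⌉ = 137
j=5: r + 4k = 179.789 → ⌈·⌉ = 180
j=6: r + 5k = 223.1015 → ⌈·⌉ = 224
j=7: r + 6k = 266.414 → ⌈·⌉ = 267
j=8: r + 7k = 309.7265 → ⌈·⌉ = 310
j=9: r + 8k = 353.039 → ⌈·⌉ = 354
j=10: r + 9k = 396.3515 → ⌈·⌉ = 397
j=11: r + 10k = 439.664 → ⌈·⌉ = 440
j=12: r + 11k = 482.9765 → ⌈·⌉ = 483
j=13: r + 12k = 526.289 → ⌈·⌉ = 527
j=14: r + 13k = 569.6015 → ⌈·⌉ = 570
j=15: r + 14k = 612.914 → ⌈·⌉ = 613
j=16: r + 15k = 656.2265 → ⌈·⌉ = 657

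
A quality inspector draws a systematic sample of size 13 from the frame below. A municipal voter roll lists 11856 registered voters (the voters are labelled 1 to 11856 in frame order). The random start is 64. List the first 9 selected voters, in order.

64, 976, 1888, 2800, 3712, 4624, 5536, 6448, 7360

k = N/n = 11856/13 = 912
voter 1: 64
voter 2: 64 + 912 = 976
voter 3: 976 + 912 = 1888
voter 4: 1888 + 912 = 2800
voter 5: 2800 + 912 = 3712
voter 6: 3712 + 912 = 4624
voter 7: 4624 + 912 = 5536
voter 8: 5536 + 912 = 6448
voter 9: 6448 + 912 = 7360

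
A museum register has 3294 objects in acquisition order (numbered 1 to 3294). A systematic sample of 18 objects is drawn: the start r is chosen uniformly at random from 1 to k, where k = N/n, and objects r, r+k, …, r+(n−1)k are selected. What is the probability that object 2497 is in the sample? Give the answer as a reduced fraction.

1/183

k = 3294/18 = 183.
Object 2497 is selected iff r ≡ 2497 (mod 183); exactly one such r in {1,…,183}.
Inclusion probability = 1/183.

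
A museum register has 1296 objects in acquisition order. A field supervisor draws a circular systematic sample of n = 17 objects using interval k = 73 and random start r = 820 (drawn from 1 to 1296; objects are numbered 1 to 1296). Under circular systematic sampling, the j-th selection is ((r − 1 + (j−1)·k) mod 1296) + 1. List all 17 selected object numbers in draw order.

820, 893, 966, 1039, 1112, 1185, 1258, 35, 108, 181, 254, 327, 400, 473, 546, 619, 692

Selection 1: 820
Selection 2: 820 + 73 = 893
Selection 3: 893 + 73 = 966
Selection 4: 966 + 73 = 1039
Selection 5: 1039 + 73 = 1112
Selection 6: 1112 + 73 = 1185
Selection 7: 1185 + 73 = 1258
Selection 8: 1258 + 73 = 1331 → 1331 − 1296 = 35
Selection 9: 35 + 73 = 108
Selection 10: 108 + 73 = 181
Selection 11: 181 + 73 = 254
Selection 12: 254 + 73 = 327
Selection 13: 327 + 73 = 400
Selection 14: 400 + 73 = 473
Selection 15: 473 + 73 = 546
Selection 16: 546 + 73 = 619
Selection 17: 619 + 73 = 692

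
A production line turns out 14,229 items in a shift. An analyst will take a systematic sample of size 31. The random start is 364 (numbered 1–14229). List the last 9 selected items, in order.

10462, 10921, 11380, 11839, 12298, 12757, 13216, 13675, 14134

k = N/n = 14229/31 = 459
23rd selection = 364 + 22×459 = 10462
24th: 10462 + 459 = 10921
25th: 10921 + 459 = 11380
26th: 11380 + 459 = 11839
27th: 11839 + 459 = 12298
28th: 12298 + 459 = 12757
29th: 12757 + 459 = 13216
30th: 13216 + 459 = 13675
31st: 13675 + 459 = 14134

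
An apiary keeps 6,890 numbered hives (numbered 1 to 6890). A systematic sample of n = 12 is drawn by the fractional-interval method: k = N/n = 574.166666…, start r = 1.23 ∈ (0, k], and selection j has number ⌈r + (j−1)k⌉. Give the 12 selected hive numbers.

j=1: r + 0k = 1.23 → ⌈·⌉ = 2
j=2: r + 1k = 575.396666… → ⌈·⌉ = 576
j=3: r + 2k = 1149.563333… → ⌈·⌉ = 1150
j=4: r + 3k = 1723.73 → ⌈·⌉ = 1724
j=5: r + 4k = 2297.896666… → ⌈·⌉ = 2298
j=6: r + 5k = 2872.063333… → ⌈·⌉ = 2873
j=7: r + 6k = 3446.23 → ⌈·⌉ = 3447
j=8: r + 7k = 4020.396666… → ⌈·⌉ = 4021
j=9: r + 8k = 4594.563333… → ⌈·⌉ = 4595
j=10: r + 9k = 5168.73 → ⌈·⌉ = 5169
j=11: r + 10k = 5742.896666… → ⌈·⌉ = 5743
j=12: r + 11k = 6317.063333… → ⌈·⌉ = 6318

2, 576, 1150, 1724, 2298, 2873, 3447, 4021, 4595, 5169, 5743, 6318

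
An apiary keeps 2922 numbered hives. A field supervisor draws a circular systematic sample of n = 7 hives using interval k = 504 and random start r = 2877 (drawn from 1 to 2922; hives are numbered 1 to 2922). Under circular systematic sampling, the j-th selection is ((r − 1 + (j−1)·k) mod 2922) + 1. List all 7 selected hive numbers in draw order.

Selection 1: 2877
Selection 2: 2877 + 504 = 3381 → 3381 − 2922 = 459
Selection 3: 459 + 504 = 963
Selection 4: 963 + 504 = 1467
Selection 5: 1467 + 504 = 1971
Selection 6: 1971 + 504 = 2475
Selection 7: 2475 + 504 = 2979 → 2979 − 2922 = 57

2877, 459, 963, 1467, 1971, 2475, 57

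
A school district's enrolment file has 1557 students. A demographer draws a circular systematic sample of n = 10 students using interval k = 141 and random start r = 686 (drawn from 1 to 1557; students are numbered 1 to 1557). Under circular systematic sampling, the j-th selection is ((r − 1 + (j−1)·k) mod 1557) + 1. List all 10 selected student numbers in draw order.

686, 827, 968, 1109, 1250, 1391, 1532, 116, 257, 398

Selection 1: 686
Selection 2: 686 + 141 = 827
Selection 3: 827 + 141 = 968
Selection 4: 968 + 141 = 1109
Selection 5: 1109 + 141 = 1250
Selection 6: 1250 + 141 = 1391
Selection 7: 1391 + 141 = 1532
Selection 8: 1532 + 141 = 1673 → 1673 − 1557 = 116
Selection 9: 116 + 141 = 257
Selection 10: 257 + 141 = 398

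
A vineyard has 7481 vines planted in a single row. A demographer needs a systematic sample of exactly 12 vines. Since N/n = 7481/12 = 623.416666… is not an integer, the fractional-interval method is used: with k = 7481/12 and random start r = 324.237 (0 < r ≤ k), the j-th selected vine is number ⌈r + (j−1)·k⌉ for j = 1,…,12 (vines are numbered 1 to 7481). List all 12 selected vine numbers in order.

325, 948, 1572, 2195, 2818, 3442, 4065, 4689, 5312, 5935, 6559, 7182

j=1: r + 0k = 324.237 → ⌈·⌉ = 325
j=2: r + 1k = 947.653666… → ⌈·⌉ = 948
j=3: r + 2k = 1571.070333… → ⌈·⌉ = 1572
j=4: r + 3k = 2194.487 → ⌈·⌉ = 2195
j=5: r + 4k = 2817.903666… → ⌈·⌉ = 2818
j=6: r + 5k = 3441.320333… → ⌈·⌉ = 3442
j=7: r + 6k = 4064.737 → ⌈·⌉ = 4065
j=8: r + 7k = 4688.153666… → ⌈·⌉ = 4689
j=9: r + 8k = 5311.570333… → ⌈·⌉ = 5312
j=10: r + 9k = 5934.987 → ⌈·⌉ = 5935
j=11: r + 10k = 6558.403666… → ⌈·⌉ = 6559
j=12: r + 11k = 7181.820333… → ⌈·⌉ = 7182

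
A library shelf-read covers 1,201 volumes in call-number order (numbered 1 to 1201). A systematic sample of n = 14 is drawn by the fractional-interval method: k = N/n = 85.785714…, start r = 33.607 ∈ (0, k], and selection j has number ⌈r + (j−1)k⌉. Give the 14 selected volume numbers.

j=1: r + 0k = 33.607 → ⌈·⌉ = 34
j=2: r + 1k = 119.392714… → ⌈·⌉ = 120
j=3: r + 2k = 205.178428… → ⌈·⌉ = 206
j=4: r + 3k = 290.964142… → ⌈·⌉ = 291
j=5: r + 4k = 376.749857… → ⌈·⌉ = 377
j=6: r + 5k = 462.535571… → ⌈·⌉ = 463
j=7: r + 6k = 548.321285… → ⌈·⌉ = 549
j=8: r + 7k = 634.107 → ⌈·⌉ = 635
j=9: r + 8k = 719.892714… → ⌈·⌉ = 720
j=10: r + 9k = 805.678428… → ⌈·⌉ = 806
j=11: r + 10k = 891.464142… → ⌈·⌉ = 892
j=12: r + 11k = 977.249857… → ⌈·⌉ = 978
j=13: r + 12k = 1063.035571… → ⌈·⌉ = 1064
j=14: r + 13k = 1148.821285… → ⌈·⌉ = 1149

34, 120, 206, 291, 377, 463, 549, 635, 720, 806, 892, 978, 1064, 1149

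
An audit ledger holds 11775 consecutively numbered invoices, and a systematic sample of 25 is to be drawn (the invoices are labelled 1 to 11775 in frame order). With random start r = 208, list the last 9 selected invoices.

k = N/n = 11775/25 = 471
17th selection = 208 + 16×471 = 7744
18th: 7744 + 471 = 8215
19th: 8215 + 471 = 8686
20th: 8686 + 471 = 9157
21st: 9157 + 471 = 9628
22nd: 9628 + 471 = 10099
23rd: 10099 + 471 = 10570
24th: 10570 + 471 = 11041
25th: 11041 + 471 = 11512

7744, 8215, 8686, 9157, 9628, 10099, 10570, 11041, 11512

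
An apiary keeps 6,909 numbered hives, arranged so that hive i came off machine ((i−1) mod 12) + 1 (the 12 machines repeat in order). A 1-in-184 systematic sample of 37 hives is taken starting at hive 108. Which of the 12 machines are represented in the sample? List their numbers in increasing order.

4, 8, 12

Consecutive selections differ by k = 184, so their machine numbers differ by 184 mod 12 = 4.
gcd(184, 12) = 4, so the sample visits 12/4 = 3 distinct residues mod 12.
Start 108 is machine 12; the machines hit are 4, 8, 12.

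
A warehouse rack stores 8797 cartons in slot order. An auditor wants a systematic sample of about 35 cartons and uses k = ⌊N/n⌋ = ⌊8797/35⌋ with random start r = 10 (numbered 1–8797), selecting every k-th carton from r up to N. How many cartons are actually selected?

36

k = ⌊8797/35⌋ = 251
Achieved size = ⌊(8797 − 10)/251⌋ + 1 = ⌊8787/251⌋ + 1 = 35 + 1 = 36
(last selection: 10 + 35×251 = 8795 ≤ 8797; next would be 9046 > 8797)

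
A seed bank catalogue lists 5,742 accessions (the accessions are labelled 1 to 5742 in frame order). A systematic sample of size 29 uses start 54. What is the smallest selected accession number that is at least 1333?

k = 5742/29 = 198
Steps past start: ⌈(1333 − 54)/198⌉ = ⌈1279/198⌉ = 7
Selected accession: 54 + 7×198 = 1440

1440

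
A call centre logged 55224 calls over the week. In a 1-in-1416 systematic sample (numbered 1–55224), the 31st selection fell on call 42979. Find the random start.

499

k = 1416
r = 42979 − (31−1)×1416 = 42979 − 42480 = 499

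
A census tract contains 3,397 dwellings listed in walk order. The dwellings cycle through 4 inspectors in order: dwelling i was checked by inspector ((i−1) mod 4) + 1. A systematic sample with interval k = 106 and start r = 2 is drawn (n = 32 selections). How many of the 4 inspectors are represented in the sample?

Consecutive selections differ by k = 106, so their inspector numbers differ by 106 mod 4 = 2.
gcd(106, 4) = 2, so the sample visits 4/2 = 2 distinct residues mod 4.
Start 2 is inspector 2; the inspectors hit are 2, 4.

2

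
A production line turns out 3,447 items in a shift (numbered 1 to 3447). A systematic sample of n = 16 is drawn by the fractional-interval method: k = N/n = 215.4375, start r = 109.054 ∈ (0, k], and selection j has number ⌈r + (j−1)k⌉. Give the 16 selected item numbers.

j=1: r + 0k = 109.054 → ⌈·⌉ = 110
j=2: r + 1k = 324.4915 → ⌈·⌉ = 325
j=3: r + 2k = 539.929 → ⌈·⌉ = 540
j=4: r + 3k = 755.3665 → ⌈·⌉ = 756
j=5: r + 4k = 970.804 → ⌈·⌉ = 971
j=6: r + 5k = 1186.2415 → ⌈·⌉ = 1187
j=7: r + 6k = 1401.679 → ⌈·⌉ = 1402
j=8: r + 7k = 1617.1165 → ⌈·⌉ = 1618
j=9: r + 8k = 1832.554 → ⌈·⌉ = 1833
j=10: r + 9k = 2047.9915 → ⌈·⌉ = 2048
j=11: r + 10k = 2263.429 → ⌈·⌉ = 2264
j=12: r + 11k = 2478.8665 → ⌈·⌉ = 2479
j=13: r + 12k = 2694.304 → ⌈·⌉ = 2695
j=14: r + 13k = 2909.7415 → ⌈·⌉ = 2910
j=15: r + 14k = 3125.179 → ⌈·⌉ = 3126
j=16: r + 15k = 3340.6165 → ⌈·⌉ = 3341

110, 325, 540, 756, 971, 1187, 1402, 1618, 1833, 2048, 2264, 2479, 2695, 2910, 3126, 3341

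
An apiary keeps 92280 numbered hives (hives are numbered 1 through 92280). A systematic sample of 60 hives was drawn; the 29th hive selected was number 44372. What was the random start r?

1308

k = 92280/60 = 1538
r = 44372 − (29−1)×1538 = 44372 − 43064 = 1308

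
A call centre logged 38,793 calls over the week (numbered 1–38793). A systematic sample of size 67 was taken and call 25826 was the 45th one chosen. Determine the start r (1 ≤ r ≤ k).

k = 38793/67 = 579
r = 25826 − (45−1)×579 = 25826 − 25476 = 350

350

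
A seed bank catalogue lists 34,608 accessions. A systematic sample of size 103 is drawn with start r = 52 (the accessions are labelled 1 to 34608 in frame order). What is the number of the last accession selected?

34324

k = 34608/103 = 336
103rd selection = r + (103−1)·k = 52 + 102×336 = 52 + 34272 = 34324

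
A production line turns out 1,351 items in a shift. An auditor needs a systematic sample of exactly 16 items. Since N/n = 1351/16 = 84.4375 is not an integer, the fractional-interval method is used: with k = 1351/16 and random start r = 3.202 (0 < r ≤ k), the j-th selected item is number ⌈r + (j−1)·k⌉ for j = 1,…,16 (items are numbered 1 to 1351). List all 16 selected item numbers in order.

j=1: r + 0k = 3.202 → ⌈·⌉ = 4
j=2: r + 1k = 87.6395 → ⌈·⌉ = 88
j=3: r + 2k = 172.077 → ⌈·⌉ = 173
j=4: r + 3k = 256.5145 → ⌈·⌉ = 257
j=5: r + 4k = 340.952 → ⌈·⌉ = 341
j=6: r + 5k = 425.3895 → ⌈·⌉ = 426
j=7: r + 6k = 509.827 → ⌈·⌉ = 510
j=8: r + 7k = 594.2645 → ⌈·⌉ = 595
j=9: r + 8k = 678.702 → ⌈·⌉ = 679
j=10: r + 9k = 763.1395 → ⌈·⌉ = 764
j=11: r + 10k = 847.577 → ⌈·⌉ = 848
j=12: r + 11k = 932.0145 → ⌈·⌉ = 933
j=13: r + 12k = 1016.452 → ⌈·⌉ = 1017
j=14: r + 13k = 1100.8895 → ⌈·⌉ = 1101
j=15: r + 14k = 1185.327 → ⌈·⌉ = 1186
j=16: r + 15k = 1269.7645 → ⌈·⌉ = 1270

4, 88, 173, 257, 341, 426, 510, 595, 679, 764, 848, 933, 1017, 1101, 1186, 1270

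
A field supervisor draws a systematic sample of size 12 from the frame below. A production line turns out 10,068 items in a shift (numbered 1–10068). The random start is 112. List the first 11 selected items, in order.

k = N/n = 10068/12 = 839
item 1: 112
item 2: 112 + 839 = 951
item 3: 951 + 839 = 1790
item 4: 1790 + 839 = 2629
item 5: 2629 + 839 = 3468
item 6: 3468 + 839 = 4307
item 7: 4307 + 839 = 5146
item 8: 5146 + 839 = 5985
item 9: 5985 + 839 = 6824
item 10: 6824 + 839 = 7663
item 11: 7663 + 839 = 8502

112, 951, 1790, 2629, 3468, 4307, 5146, 5985, 6824, 7663, 8502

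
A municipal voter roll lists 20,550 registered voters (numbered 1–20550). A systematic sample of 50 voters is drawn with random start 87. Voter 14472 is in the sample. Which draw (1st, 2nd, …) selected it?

k = 20550/50 = 411
position = (14472 − 87)/411 + 1 = 14385/411 + 1 = 35 + 1 = 36

36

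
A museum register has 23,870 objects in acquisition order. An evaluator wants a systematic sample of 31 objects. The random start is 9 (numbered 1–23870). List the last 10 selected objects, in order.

k = N/n = 23870/31 = 770
22nd selection = 9 + 21×770 = 16179
23rd: 16179 + 770 = 16949
24th: 16949 + 770 = 17719
25th: 17719 + 770 = 18489
26th: 18489 + 770 = 19259
27th: 19259 + 770 = 20029
28th: 20029 + 770 = 20799
29th: 20799 + 770 = 21569
30th: 21569 + 770 = 22339
31st: 22339 + 770 = 23109

16179, 16949, 17719, 18489, 19259, 20029, 20799, 21569, 22339, 23109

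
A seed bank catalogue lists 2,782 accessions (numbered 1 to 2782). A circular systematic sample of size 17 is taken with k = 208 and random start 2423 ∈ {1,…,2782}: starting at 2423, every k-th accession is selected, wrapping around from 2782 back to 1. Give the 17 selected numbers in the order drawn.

2423, 2631, 57, 265, 473, 681, 889, 1097, 1305, 1513, 1721, 1929, 2137, 2345, 2553, 2761, 187

Selection 1: 2423
Selection 2: 2423 + 208 = 2631
Selection 3: 2631 + 208 = 2839 → 2839 − 2782 = 57
Selection 4: 57 + 208 = 265
Selection 5: 265 + 208 = 473
Selection 6: 473 + 208 = 681
Selection 7: 681 + 208 = 889
Selection 8: 889 + 208 = 1097
Selection 9: 1097 + 208 = 1305
Selection 10: 1305 + 208 = 1513
Selection 11: 1513 + 208 = 1721
Selection 12: 1721 + 208 = 1929
Selection 13: 1929 + 208 = 2137
Selection 14: 2137 + 208 = 2345
Selection 15: 2345 + 208 = 2553
Selection 16: 2553 + 208 = 2761
Selection 17: 2761 + 208 = 2969 → 2969 − 2782 = 187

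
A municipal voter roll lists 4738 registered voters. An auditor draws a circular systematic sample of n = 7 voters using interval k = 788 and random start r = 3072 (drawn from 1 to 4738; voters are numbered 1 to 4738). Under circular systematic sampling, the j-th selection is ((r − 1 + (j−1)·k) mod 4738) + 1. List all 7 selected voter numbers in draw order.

3072, 3860, 4648, 698, 1486, 2274, 3062

Selection 1: 3072
Selection 2: 3072 + 788 = 3860
Selection 3: 3860 + 788 = 4648
Selection 4: 4648 + 788 = 5436 → 5436 − 4738 = 698
Selection 5: 698 + 788 = 1486
Selection 6: 1486 + 788 = 2274
Selection 7: 2274 + 788 = 3062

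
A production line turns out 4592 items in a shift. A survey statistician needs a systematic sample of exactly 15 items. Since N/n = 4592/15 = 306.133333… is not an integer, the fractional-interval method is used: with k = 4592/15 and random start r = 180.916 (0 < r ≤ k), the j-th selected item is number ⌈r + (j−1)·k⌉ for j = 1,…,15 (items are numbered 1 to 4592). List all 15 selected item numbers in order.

181, 488, 794, 1100, 1406, 1712, 2018, 2324, 2630, 2937, 3243, 3549, 3855, 4161, 4467

j=1: r + 0k = 180.916 → ⌈·⌉ = 181
j=2: r + 1k = 487.049333… → ⌈·⌉ = 488
j=3: r + 2k = 793.182666… → ⌈·⌉ = 794
j=4: r + 3k = 1099.316 → ⌈·⌉ = 1100
j=5: r + 4k = 1405.449333… → ⌈·⌉ = 1406
j=6: r + 5k = 1711.582666… → ⌈·⌉ = 1712
j=7: r + 6k = 2017.716 → ⌈·⌉ = 2018
j=8: r + 7k = 2323.849333… → ⌈·⌉ = 2324
j=9: r + 8k = 2629.982666… → ⌈·⌉ = 2630
j=10: r + 9k = 2936.116 → ⌈·⌉ = 2937
j=11: r + 10k = 3242.249333… → ⌈·⌉ = 3243
j=12: r + 11k = 3548.382666… → ⌈·⌉ = 3549
j=13: r + 12k = 3854.516 → ⌈·⌉ = 3855
j=14: r + 13k = 4160.649333… → ⌈·⌉ = 4161
j=15: r + 14k = 4466.782666… → ⌈·⌉ = 4467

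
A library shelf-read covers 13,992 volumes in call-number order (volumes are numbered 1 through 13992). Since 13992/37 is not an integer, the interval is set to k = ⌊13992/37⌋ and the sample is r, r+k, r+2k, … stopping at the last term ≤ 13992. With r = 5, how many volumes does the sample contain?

38

k = ⌊13992/37⌋ = 378
Achieved size = ⌊(13992 − 5)/378⌋ + 1 = ⌊13987/378⌋ + 1 = 37 + 1 = 38
(last selection: 5 + 37×378 = 13991 ≤ 13992; next would be 14369 > 13992)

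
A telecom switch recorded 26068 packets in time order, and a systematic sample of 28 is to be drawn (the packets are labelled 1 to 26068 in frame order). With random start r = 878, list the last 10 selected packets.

17636, 18567, 19498, 20429, 21360, 22291, 23222, 24153, 25084, 26015

k = N/n = 26068/28 = 931
19th selection = 878 + 18×931 = 17636
20th: 17636 + 931 = 18567
21st: 18567 + 931 = 19498
22nd: 19498 + 931 = 20429
23rd: 20429 + 931 = 21360
24th: 21360 + 931 = 22291
25th: 22291 + 931 = 23222
26th: 23222 + 931 = 24153
27th: 24153 + 931 = 25084
28th: 25084 + 931 = 26015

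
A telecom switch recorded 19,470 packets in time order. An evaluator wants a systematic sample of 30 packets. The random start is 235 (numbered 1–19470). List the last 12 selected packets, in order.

11917, 12566, 13215, 13864, 14513, 15162, 15811, 16460, 17109, 17758, 18407, 19056

k = N/n = 19470/30 = 649
19th selection = 235 + 18×649 = 11917
20th: 11917 + 649 = 12566
21st: 12566 + 649 = 13215
22nd: 13215 + 649 = 13864
23rd: 13864 + 649 = 14513
24th: 14513 + 649 = 15162
25th: 15162 + 649 = 15811
26th: 15811 + 649 = 16460
27th: 16460 + 649 = 17109
28th: 17109 + 649 = 17758
29th: 17758 + 649 = 18407
30th: 18407 + 649 = 19056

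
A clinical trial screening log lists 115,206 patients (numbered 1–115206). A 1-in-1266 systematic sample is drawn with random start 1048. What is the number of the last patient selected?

k = 1266
91st selection = r + (91−1)·k = 1048 + 90×1266 = 1048 + 113940 = 114988

114988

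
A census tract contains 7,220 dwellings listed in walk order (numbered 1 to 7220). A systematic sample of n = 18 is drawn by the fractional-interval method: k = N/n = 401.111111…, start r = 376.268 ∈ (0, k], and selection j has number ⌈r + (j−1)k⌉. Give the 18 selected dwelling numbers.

j=1: r + 0k = 376.268 → ⌈·⌉ = 377
j=2: r + 1k = 777.379111… → ⌈·⌉ = 778
j=3: r + 2k = 1178.490222… → ⌈·⌉ = 1179
j=4: r + 3k = 1579.601333… → ⌈·⌉ = 1580
j=5: r + 4k = 1980.712444… → ⌈·⌉ = 1981
j=6: r + 5k = 2381.823555… → ⌈·⌉ = 2382
j=7: r + 6k = 2782.934666… → ⌈·⌉ = 2783
j=8: r + 7k = 3184.045777… → ⌈·⌉ = 3185
j=9: r + 8k = 3585.156888… → ⌈·⌉ = 3586
j=10: r + 9k = 3986.268 → ⌈·⌉ = 3987
j=11: r + 10k = 4387.379111… → ⌈·⌉ = 4388
j=12: r + 11k = 4788.490222… → ⌈·⌉ = 4789
j=13: r + 12k = 5189.601333… → ⌈·⌉ = 5190
j=14: r + 13k = 5590.712444… → ⌈·⌉ = 5591
j=15: r + 14k = 5991.823555… → ⌈·⌉ = 5992
j=16: r + 15k = 6392.934666… → ⌈·⌉ = 6393
j=17: r + 16k = 6794.045777… → ⌈·⌉ = 6795
j=18: r + 17k = 7195.156888… → ⌈·⌉ = 7196

377, 778, 1179, 1580, 1981, 2382, 2783, 3185, 3586, 3987, 4388, 4789, 5190, 5591, 5992, 6393, 6795, 7196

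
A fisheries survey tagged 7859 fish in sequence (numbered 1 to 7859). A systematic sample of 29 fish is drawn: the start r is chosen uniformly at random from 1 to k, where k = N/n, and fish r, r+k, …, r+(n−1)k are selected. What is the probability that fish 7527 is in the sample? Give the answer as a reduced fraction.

1/271

k = 7859/29 = 271.
Fish 7527 is selected iff r ≡ 7527 (mod 271); exactly one such r in {1,…,271}.
Inclusion probability = 1/271.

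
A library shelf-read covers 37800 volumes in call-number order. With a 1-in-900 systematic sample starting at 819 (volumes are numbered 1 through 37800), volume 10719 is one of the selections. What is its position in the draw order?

k = 900
position = (10719 − 819)/900 + 1 = 9900/900 + 1 = 11 + 1 = 12

12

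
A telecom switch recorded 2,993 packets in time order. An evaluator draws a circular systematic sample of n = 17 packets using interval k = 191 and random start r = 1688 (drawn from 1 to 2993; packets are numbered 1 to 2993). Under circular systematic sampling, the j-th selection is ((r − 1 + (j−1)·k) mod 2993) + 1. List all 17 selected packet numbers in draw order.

Selection 1: 1688
Selection 2: 1688 + 191 = 1879
Selection 3: 1879 + 191 = 2070
Selection 4: 2070 + 191 = 2261
Selection 5: 2261 + 191 = 2452
Selection 6: 2452 + 191 = 2643
Selection 7: 2643 + 191 = 2834
Selection 8: 2834 + 191 = 3025 → 3025 − 2993 = 32
Selection 9: 32 + 191 = 223
Selection 10: 223 + 191 = 414
Selection 11: 414 + 191 = 605
Selection 12: 605 + 191 = 796
Selection 13: 796 + 191 = 987
Selection 14: 987 + 191 = 1178
Selection 15: 1178 + 191 = 1369
Selection 16: 1369 + 191 = 1560
Selection 17: 1560 + 191 = 1751

1688, 1879, 2070, 2261, 2452, 2643, 2834, 32, 223, 414, 605, 796, 987, 1178, 1369, 1560, 1751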